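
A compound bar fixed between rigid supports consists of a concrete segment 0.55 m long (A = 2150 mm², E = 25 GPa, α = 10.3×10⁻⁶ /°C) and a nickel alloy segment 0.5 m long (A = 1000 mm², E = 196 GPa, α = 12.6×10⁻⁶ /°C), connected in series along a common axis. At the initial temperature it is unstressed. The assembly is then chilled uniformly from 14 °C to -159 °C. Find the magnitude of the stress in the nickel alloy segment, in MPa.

σ ≈ 162 MPa (tensile)

Free thermal contraction of the whole bar: Σ αᵢΔT Lᵢ = 10.3×10⁻⁶×173×550 + 12.6×10⁻⁶×173×500 = 2.07 mm.
The rigid supports impose zero overall length change; the single axial force P common to all segments must satisfy P Σ Lᵢ/(AᵢEᵢ) = δ_free.
The series flexibility is Σ Lᵢ/(AᵢEᵢ) = 550/(2150×25×10³) + 500/(1000×196×10³) = 1.278×10⁻⁵ mm/N.
P = 2.07 / 1.278×10⁻⁵ = 161900 N = 161.9 kN, tensile.
σ_{nickel alloy} = P / A = 161900 / 1000 = 161.9 MPa.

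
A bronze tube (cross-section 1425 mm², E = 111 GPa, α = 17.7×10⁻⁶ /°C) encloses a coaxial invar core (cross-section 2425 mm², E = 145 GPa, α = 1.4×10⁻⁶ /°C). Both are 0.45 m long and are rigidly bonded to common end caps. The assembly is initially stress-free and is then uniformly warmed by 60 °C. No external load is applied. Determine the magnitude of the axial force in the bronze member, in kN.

P ≈ 107 kN (compressive in the bronze)

Both members must finish at the same length. With the larger α, the bronze tends to over-expand; the plates restrain it, putting the bronze in compression and the invar in tension. With no external load the two internal forces are equal and opposite, magnitude P.
Equating the net (thermal + elastic) strains gives |α₁ − α₂|·ΔT = P·[1/(A₁E₁) + 1/(A₂E₂)].
|α₁ − α₂|·ΔT = 16.3×10⁻⁶ × 60 = 0.000978.
1/(A₁E₁) + 1/(A₂E₂) = 1/(1425×111×10³) + 1/(2425×145×10³) = 9.166×10⁻⁹ N⁻¹.
P = 0.000978 / 9.166×10⁻⁹ = 106700 N = 106.7 kN.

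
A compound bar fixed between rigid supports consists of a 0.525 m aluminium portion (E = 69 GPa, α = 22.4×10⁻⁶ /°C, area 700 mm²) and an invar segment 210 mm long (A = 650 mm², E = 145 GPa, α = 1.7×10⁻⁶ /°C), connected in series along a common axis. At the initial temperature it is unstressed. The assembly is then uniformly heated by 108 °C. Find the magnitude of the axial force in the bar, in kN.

With the walls removed the bar would change length by δ_free = Σ αᵢΔT Lᵢ = 22.4×10⁻⁶×108×525 + 1.7×10⁻⁶×108×210 = 1.309 mm.
The walls prevent any net length change, so an axial force P (same in every segment) develops. Compatibility: P · Σ Lᵢ/(AᵢEᵢ) = δ_free.
The series flexibility is Σ Lᵢ/(AᵢEᵢ) = 525/(700×69×10³) + 210/(650×145×10³) = 1.31×10⁻⁵ mm/N.
Hence P = δ_free / Σ(L/AE) = 1.309/1.31×10⁻⁵ = 99.91 kN (compressive).

P ≈ 99.9 kN (compressive)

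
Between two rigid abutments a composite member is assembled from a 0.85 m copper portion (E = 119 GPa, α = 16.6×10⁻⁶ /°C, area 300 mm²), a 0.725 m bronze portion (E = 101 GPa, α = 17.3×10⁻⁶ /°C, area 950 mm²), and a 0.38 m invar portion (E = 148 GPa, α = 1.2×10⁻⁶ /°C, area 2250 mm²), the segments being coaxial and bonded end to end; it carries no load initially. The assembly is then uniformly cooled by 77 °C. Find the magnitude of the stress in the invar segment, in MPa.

If the supports were absent, the total length change would be Σ αᵢΔT Lᵢ = 16.6×10⁻⁶×77×850 + 17.3×10⁻⁶×77×725 + 1.2×10⁻⁶×77×380 = 2.087 mm.
The walls prevent any net length change, so an axial force P (same in every segment) develops. Compatibility: P · Σ Lᵢ/(AᵢEᵢ) = δ_free.
The series flexibility is Σ Lᵢ/(AᵢEᵢ) = 850/(300×119×10³) + 725/(950×101×10³) + 380/(2250×148×10³) = 3.251×10⁻⁵ mm/N.
P = 2.087 / 3.251×10⁻⁵ = 64210 N = 64.21 kN, tensile.
σ_{invar} = P / A = 64210 / 2250 = 28.54 MPa.

σ ≈ 28.5 MPa (tensile)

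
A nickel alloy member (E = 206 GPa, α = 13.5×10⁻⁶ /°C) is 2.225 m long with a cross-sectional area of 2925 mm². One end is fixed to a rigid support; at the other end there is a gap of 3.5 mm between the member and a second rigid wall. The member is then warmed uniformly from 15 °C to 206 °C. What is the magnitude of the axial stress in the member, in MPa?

σ ≈ 207 MPa (compressive)

Free thermal elongation = αΔT L = 13.5×10⁻⁶ × 191 × 2225 = 5.737 mm.
After closing the 3.5 mm clearance, 5.737 − 3.5 = 2.237 mm of expansion remains to be suppressed by the wall.
So σ = E(δ_free − g)/L = 206×10³ × 2.237/2225 = 207.1 MPa.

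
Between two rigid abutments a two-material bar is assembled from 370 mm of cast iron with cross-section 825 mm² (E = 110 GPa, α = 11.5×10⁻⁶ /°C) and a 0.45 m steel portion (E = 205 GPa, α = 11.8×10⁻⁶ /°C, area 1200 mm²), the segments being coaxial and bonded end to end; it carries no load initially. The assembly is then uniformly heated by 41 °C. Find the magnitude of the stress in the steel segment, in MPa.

Free thermal expansion of the whole bar: Σ αᵢΔT Lᵢ = 11.5×10⁻⁶×41×370 + 11.8×10⁻⁶×41×450 = 0.3922 mm.
Since the ends are fixed, an axial force P builds up, equal in every segment, with P · Σ Lᵢ/(AᵢEᵢ) = δ_free.
The series flexibility is Σ Lᵢ/(AᵢEᵢ) = 370/(825×110×10³) + 450/(1200×205×10³) = 5.906×10⁻⁶ mm/N.
P = 0.3922 / 5.906×10⁻⁶ = 66400 N = 66.4 kN, compressive.
σ_{steel} = P / A = 66400 / 1200 = 55.33 MPa.

σ ≈ 55.3 MPa (compressive)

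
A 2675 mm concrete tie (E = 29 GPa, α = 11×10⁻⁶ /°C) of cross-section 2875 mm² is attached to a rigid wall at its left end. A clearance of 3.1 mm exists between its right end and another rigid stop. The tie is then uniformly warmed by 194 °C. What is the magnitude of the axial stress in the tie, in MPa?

If the wall were absent the tie would grow by αΔT L = 11×10⁻⁶ × 194 × 2675 = 5.708 mm.
After closing the 3.1 mm clearance, 5.708 − 3.1 = 2.608 mm of expansion remains to be suppressed by the wall.
So σ = E(δ_free − g)/L = 29×10³ × 2.608/2675 = 28.28 MPa.

σ ≈ 28.3 MPa (compressive)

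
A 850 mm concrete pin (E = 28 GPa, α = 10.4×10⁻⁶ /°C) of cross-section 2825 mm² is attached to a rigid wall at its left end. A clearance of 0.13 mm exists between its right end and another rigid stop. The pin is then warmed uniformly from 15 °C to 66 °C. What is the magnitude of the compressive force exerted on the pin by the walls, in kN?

P ≈ 29.9 kN

Free thermal elongation = αΔT L = 10.4×10⁻⁶ × 51 × 850 = 0.4508 mm.
The gap closes (δ_free > 0.13 mm) and the wall then resists a further 0.4508 − 0.13 = 0.3208 mm of expansion.
That suppressed elongation corresponds to σ = E·Δ/L = 28×10³ × 0.3208/850 = 10.57 MPa.
P = σA = 10.57 × 2825 = 29.86 kN.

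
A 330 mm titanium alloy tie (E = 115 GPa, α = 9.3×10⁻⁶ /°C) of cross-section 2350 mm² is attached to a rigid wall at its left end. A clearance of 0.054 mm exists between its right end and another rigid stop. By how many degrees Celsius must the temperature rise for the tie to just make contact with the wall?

Contact occurs when the free expansion equals the gap: αΔT L = 0.054 mm.
So ΔT = g/(αL) = 0.054/(9.3×10⁻⁶ × 330) = 17.6 °C.

ΔT ≈ 17.6 °C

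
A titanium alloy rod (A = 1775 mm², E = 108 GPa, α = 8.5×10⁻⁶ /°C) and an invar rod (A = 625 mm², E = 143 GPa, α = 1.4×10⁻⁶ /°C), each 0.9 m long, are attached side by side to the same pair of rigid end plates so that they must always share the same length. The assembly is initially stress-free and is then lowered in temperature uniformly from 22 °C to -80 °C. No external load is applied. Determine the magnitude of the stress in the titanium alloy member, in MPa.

σ ≈ 24.9 MPa (tensile)

Both members must finish at the same length. With the larger α, the titanium alloy tends to over-contract; the plates restrain it, putting the titanium alloy in tension and the invar in compression. With no external load the two internal forces are equal and opposite, magnitude P.
Setting the final lengths equal and cancelling L: (α₁ − α₂)ΔT = P/(A₁E₁) + P/(A₂E₂).
|α₁ − α₂|·ΔT = 7.1×10⁻⁶ × 102 = 0.0007242.
1/(A₁E₁) + 1/(A₂E₂) = 1/(1775×108×10³) + 1/(625×143×10³) = 1.641×10⁻⁸ N⁻¹.
P = 0.0007242 / 1.641×10⁻⁸ = 44140 N = 44.14 kN.
σ_{titanium alloy} = P/A₁ = 44140/1775 = 24.87 MPa, tensile.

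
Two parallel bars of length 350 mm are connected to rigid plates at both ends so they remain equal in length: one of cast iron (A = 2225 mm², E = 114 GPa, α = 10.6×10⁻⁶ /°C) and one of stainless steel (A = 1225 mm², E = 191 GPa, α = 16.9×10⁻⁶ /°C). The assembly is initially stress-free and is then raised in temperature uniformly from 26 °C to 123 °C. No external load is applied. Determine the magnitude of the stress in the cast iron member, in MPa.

σ ≈ 33.4 MPa (tensile)

Both members must finish at the same length. With the larger α, the stainless steel tends to over-expand; the plates restrain it, putting the stainless steel in compression and the cast iron in tension. With no external load the two internal forces are equal and opposite, magnitude P.
Setting the final lengths equal and cancelling L: (α₁ − α₂)ΔT = P/(A₁E₁) + P/(A₂E₂).
|α₁ − α₂|·ΔT = 6.3×10⁻⁶ × 97 = 0.0006111.
1/(A₁E₁) + 1/(A₂E₂) = 1/(2225×114×10³) + 1/(1225×191×10³) = 8.216×10⁻⁹ N⁻¹.
So P = 0.0006111 / 8.216×10⁻⁹ = 74.38 kN.
σ_{cast iron} = P/A₁ = 74380/2225 = 33.43 MPa, tensile.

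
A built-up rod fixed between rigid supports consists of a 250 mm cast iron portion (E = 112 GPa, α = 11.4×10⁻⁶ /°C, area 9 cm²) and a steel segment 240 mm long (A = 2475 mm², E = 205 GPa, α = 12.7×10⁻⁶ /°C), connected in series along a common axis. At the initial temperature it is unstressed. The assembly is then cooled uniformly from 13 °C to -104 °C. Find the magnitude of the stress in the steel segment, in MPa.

σ ≈ 94.4 MPa (tensile)

Free thermal contraction of the whole bar: Σ αᵢΔT Lᵢ = 11.4×10⁻⁶×117×250 + 12.7×10⁻⁶×117×240 = 0.6901 mm.
The rigid supports impose zero overall length change; the single axial force P common to all segments must satisfy P Σ Lᵢ/(AᵢEᵢ) = δ_free.
The series flexibility is Σ Lᵢ/(AᵢEᵢ) = 250/(900×112×10³) + 240/(2475×205×10³) = 2.953×10⁻⁶ mm/N.
P = 0.6901 / 2.953×10⁻⁶ = 233700 N = 233.7 kN, tensile.
σ_{steel} = P / A = 233700 / 2475 = 94.41 MPa.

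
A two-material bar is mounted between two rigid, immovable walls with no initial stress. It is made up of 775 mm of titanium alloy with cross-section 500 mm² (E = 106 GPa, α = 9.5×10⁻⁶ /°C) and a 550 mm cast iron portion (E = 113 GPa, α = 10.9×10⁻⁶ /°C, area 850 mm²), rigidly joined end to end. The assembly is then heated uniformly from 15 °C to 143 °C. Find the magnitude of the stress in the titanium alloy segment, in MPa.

σ ≈ 168 MPa (compressive)

With the walls removed the bar would change length by δ_free = Σ αᵢΔT Lᵢ = 9.5×10⁻⁶×128×775 + 10.9×10⁻⁶×128×550 = 1.71 mm.
The rigid supports impose zero overall length change; the single axial force P common to all segments must satisfy P Σ Lᵢ/(AᵢEᵢ) = δ_free.
Σ Lᵢ/(AᵢEᵢ) = 775/(500×106×10³) + 550/(850×113×10³) = 2.035×10⁻⁵ mm/N.
P = 1.71 / 2.035×10⁻⁵ = 84020 N = 84.02 kN, compressive.
σ_{titanium alloy} = P / A = 84020 / 500 = 168 MPa.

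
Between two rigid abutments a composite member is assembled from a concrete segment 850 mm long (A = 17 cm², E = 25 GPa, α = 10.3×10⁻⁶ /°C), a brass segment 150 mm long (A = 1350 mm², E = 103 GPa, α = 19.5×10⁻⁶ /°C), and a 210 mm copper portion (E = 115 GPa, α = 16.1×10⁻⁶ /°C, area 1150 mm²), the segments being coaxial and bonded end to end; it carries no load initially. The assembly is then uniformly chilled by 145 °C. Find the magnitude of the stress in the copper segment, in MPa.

σ ≈ 83.8 MPa (tensile)

With the walls removed the bar would change length by δ_free = Σ αᵢΔT Lᵢ = 10.3×10⁻⁶×145×850 + 19.5×10⁻⁶×145×150 + 16.1×10⁻⁶×145×210 = 2.184 mm.
Since the ends are fixed, an axial force P builds up, equal in every segment, with P · Σ Lᵢ/(AᵢEᵢ) = δ_free.
The series flexibility is Σ Lᵢ/(AᵢEᵢ) = 850/(1700×25×10³) + 150/(1350×103×10³) + 210/(1150×115×10³) = 2.267×10⁻⁵ mm/N.
P = 2.184 / 2.267×10⁻⁵ = 96350 N = 96.35 kN, tensile.
σ_{copper} = P / A = 96350 / 1150 = 83.78 MPa.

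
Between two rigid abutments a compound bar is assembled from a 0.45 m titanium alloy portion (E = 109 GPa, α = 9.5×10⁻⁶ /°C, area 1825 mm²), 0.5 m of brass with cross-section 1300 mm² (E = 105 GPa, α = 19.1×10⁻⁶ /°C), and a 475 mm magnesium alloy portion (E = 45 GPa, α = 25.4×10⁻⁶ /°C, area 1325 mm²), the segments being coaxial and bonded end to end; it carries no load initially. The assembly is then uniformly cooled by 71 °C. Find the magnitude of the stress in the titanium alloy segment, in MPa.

σ ≈ 72.5 MPa (tensile)

If the supports were absent, the total length change would be Σ αᵢΔT Lᵢ = 9.5×10⁻⁶×71×450 + 19.1×10⁻⁶×71×500 + 25.4×10⁻⁶×71×475 = 1.838 mm.
The walls prevent any net length change, so an axial force P (same in every segment) develops. Compatibility: P · Σ Lᵢ/(AᵢEᵢ) = δ_free.
The series flexibility is Σ Lᵢ/(AᵢEᵢ) = 450/(1825×109×10³) + 500/(1300×105×10³) + 475/(1325×45×10³) = 1.389×10⁻⁵ mm/N.
Hence P = δ_free / Σ(L/AE) = 1.838/1.389×10⁻⁵ = 132.3 kN (tensile).
σ_{titanium alloy} = P / A = 132300 / 1825 = 72.51 MPa.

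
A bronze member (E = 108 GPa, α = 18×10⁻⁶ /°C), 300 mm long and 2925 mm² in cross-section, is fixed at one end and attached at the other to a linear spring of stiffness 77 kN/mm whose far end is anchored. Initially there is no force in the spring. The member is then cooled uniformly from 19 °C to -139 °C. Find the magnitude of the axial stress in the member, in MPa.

Free thermal contraction: δ_free = αΔT L = 18×10⁻⁶ × 158 × 300 = 0.8532 mm.
With a force P in the spring, the elastic change of the member is PL/(AE) and that of the spring is P/k; compatibility requires their sum to equal δ_free.
So P = δ_free / [L/(AE) + 1/k] = 0.8532 / [ 300/(2925×108×10³) + 1/(77×10³) ].
P = 0.8532 / 1.394×10⁻⁵ = 61220 N.
σ = P/A = 61220/2925 = 20.93 MPa.

σ ≈ 20.9 MPa (tensile)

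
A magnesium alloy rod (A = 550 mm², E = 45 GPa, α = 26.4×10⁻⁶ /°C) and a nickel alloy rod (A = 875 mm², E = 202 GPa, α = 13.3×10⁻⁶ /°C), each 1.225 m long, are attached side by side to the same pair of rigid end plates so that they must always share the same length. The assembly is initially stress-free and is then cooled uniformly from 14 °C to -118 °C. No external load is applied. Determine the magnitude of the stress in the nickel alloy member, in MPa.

σ ≈ 42.9 MPa (compressive)

Equilibrium of a rigid end plate with no external load gives equal and opposite internal forces ±P in the two members. Since α_{magnesium alloy} > α_{nickel alloy}, cooling drives the magnesium alloy into tension and the nickel alloy into compression.
Equating the net (thermal + elastic) strains gives |α₁ − α₂|·ΔT = P·[1/(A₁E₁) + 1/(A₂E₂)].
|α₁ − α₂|·ΔT = 13.1×10⁻⁶ × 132 = 0.001729.
1/(A₁E₁) + 1/(A₂E₂) = 1/(550×45×10³) + 1/(875×202×10³) = 4.606×10⁻⁸ N⁻¹.
P = 0.001729 / 4.606×10⁻⁸ = 37540 N = 37.54 kN.
σ_{nickel alloy} = P/A₂ = 37540/875 = 42.9 MPa, compressive.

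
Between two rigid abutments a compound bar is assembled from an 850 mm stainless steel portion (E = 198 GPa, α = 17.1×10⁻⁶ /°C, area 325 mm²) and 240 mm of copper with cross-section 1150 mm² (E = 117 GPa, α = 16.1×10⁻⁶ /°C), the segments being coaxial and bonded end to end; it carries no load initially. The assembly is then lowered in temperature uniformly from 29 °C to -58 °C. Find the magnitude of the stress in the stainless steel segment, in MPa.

If the supports were absent, the total length change would be Σ αᵢΔT Lᵢ = 17.1×10⁻⁶×87×850 + 16.1×10⁻⁶×87×240 = 1.601 mm.
The walls prevent any net length change, so an axial force P (same in every segment) develops. Compatibility: P · Σ Lᵢ/(AᵢEᵢ) = δ_free.
The series flexibility is Σ Lᵢ/(AᵢEᵢ) = 850/(325×198×10³) + 240/(1150×117×10³) = 1.499×10⁻⁵ mm/N.
P = 1.601 / 1.499×10⁻⁵ = 106800 N = 106.8 kN, tensile.
σ_{stainless steel} = P / A = 106800 / 325 = 328.5 MPa.

σ ≈ 329 MPa (tensile)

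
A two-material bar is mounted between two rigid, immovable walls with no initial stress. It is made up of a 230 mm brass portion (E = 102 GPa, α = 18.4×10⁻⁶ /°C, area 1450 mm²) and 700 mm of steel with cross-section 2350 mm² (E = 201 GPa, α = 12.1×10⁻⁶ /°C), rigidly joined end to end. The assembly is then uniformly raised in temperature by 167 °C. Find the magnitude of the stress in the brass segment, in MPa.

With the walls removed the bar would change length by δ_free = Σ αᵢΔT Lᵢ = 18.4×10⁻⁶×167×230 + 12.1×10⁻⁶×167×700 = 2.121 mm.
Since the ends are fixed, an axial force P builds up, equal in every segment, with P · Σ Lᵢ/(AᵢEᵢ) = δ_free.
The series flexibility is Σ Lᵢ/(AᵢEᵢ) = 230/(1450×102×10³) + 700/(2350×201×10³) = 3.037×10⁻⁶ mm/N.
P = 2.121 / 3.037×10⁻⁶ = 698500 N = 698.5 kN, compressive.
σ_{brass} = P / A = 698500 / 1450 = 481.7 MPa.

σ ≈ 482 MPa (compressive)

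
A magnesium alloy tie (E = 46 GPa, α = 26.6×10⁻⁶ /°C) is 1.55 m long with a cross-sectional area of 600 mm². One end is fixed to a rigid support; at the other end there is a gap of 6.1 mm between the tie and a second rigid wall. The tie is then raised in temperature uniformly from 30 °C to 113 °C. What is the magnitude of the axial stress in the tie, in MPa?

σ ≈ 0 MPa

Free thermal elongation = αΔT L = 26.6×10⁻⁶ × 83 × 1550 = 3.422 mm.
Since δ_free = 3.42 mm is less than the 6.1 mm gap, the tie never touches the wall. No axial force develops.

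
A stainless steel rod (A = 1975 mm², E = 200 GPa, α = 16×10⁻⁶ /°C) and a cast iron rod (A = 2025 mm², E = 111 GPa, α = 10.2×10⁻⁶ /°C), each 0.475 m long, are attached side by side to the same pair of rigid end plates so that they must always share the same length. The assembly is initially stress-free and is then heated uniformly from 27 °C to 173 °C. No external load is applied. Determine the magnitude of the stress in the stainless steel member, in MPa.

σ ≈ 61.4 MPa (compressive)

Both members must finish at the same length. With the larger α, the stainless steel tends to over-expand; the plates restrain it, putting the stainless steel in compression and the cast iron in tension. With no external load the two internal forces are equal and opposite, magnitude P.
Equating the net (thermal + elastic) strains gives |α₁ − α₂|·ΔT = P·[1/(A₁E₁) + 1/(A₂E₂)].
|α₁ − α₂|·ΔT = 5.8×10⁻⁶ × 146 = 0.0008468.
1/(A₁E₁) + 1/(A₂E₂) = 1/(1975×200×10³) + 1/(2025×111×10³) = 6.981×10⁻⁹ N⁻¹.
So P = 0.0008468 / 6.981×10⁻⁹ = 121.3 kN.
σ_{stainless steel} = P/A₁ = 121300/1975 = 61.42 MPa, compressive.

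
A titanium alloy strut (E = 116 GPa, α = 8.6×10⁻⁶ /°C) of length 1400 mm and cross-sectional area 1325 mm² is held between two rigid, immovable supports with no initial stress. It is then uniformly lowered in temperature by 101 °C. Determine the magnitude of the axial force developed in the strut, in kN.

The ends cannot move, so σ = EαΔT = 116×10³ × 8.6×10⁻⁶ × 101 = 100.8 MPa.
Axial force P = σA = 100.8 × 1325 = 133500 N = 133.5 kN, tensile.

P ≈ 134 kN (tensile)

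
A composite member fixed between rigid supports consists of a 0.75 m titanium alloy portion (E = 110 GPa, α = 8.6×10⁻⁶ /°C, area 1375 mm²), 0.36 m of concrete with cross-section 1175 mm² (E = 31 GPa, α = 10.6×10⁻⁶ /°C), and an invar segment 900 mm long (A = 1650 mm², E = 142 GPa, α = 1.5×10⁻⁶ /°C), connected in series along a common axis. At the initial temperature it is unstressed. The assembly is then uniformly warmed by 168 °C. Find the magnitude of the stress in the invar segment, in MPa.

If the supports were absent, the total length change would be Σ αᵢΔT Lᵢ = 8.6×10⁻⁶×168×750 + 10.6×10⁻⁶×168×360 + 1.5×10⁻⁶×168×900 = 1.951 mm.
Since the ends are fixed, an axial force P builds up, equal in every segment, with P · Σ Lᵢ/(AᵢEᵢ) = δ_free.
Σ Lᵢ/(AᵢEᵢ) = 750/(1375×110×10³) + 360/(1175×31×10³) + 900/(1650×142×10³) = 1.868×10⁻⁵ mm/N.
So P = 1.951 / 1.868×10⁻⁵ = 104.5 kN, compressive.
σ_{invar} = P / A = 104500 / 1650 = 63.3 MPa.

σ ≈ 63.3 MPa (compressive)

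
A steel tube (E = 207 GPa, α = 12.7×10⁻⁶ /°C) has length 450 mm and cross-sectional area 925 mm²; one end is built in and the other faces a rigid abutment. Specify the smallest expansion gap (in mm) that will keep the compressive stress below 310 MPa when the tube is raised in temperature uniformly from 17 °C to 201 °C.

g ≈ 0.378 mm

Free expansion if unrestrained: δ_free = αΔT L = 12.7×10⁻⁶ × 184 × 450 = 1.052 mm.
At the allowable stress the elastic shortening the wall may impose is σL/E = 310 × 450 / (207×10³) = 0.6739 mm.
So the gap has to take up the difference, g_min = δ_free − σL/E = 1.052 − 0.6739 = 0.3776 mm.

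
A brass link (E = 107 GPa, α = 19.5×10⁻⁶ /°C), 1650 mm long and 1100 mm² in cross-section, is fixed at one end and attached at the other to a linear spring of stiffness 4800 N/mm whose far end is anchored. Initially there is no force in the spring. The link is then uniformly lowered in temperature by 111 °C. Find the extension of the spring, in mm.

Free thermal contraction: δ_free = αΔT L = 19.5×10⁻⁶ × 111 × 1650 = 3.571 mm.
With a force P in the spring, the elastic change of the link is PL/(AE) and that of the spring is P/k; compatibility requires their sum to equal δ_free.
So P = δ_free / [L/(AE) + 1/k] = 3.571 / [ 1650/(1100×107×10³) + 1/(4800) ].
P = 3.571 / 0.0002224 = 16060 N.
Spring extension = P/k = 16060/(4800) = 3.346 mm.

δ ≈ 3.35 mm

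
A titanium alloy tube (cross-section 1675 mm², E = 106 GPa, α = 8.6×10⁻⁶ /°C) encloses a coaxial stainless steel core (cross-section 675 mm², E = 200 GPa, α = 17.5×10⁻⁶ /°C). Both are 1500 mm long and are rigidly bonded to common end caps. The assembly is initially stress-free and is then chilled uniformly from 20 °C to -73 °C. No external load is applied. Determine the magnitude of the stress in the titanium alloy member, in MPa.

Both members must finish at the same length. With the larger α, the stainless steel tends to over-contract; the plates restrain it, putting the stainless steel in tension and the titanium alloy in compression. With no external load the two internal forces are equal and opposite, magnitude P.
Equating the net (thermal + elastic) strains gives |α₁ − α₂|·ΔT = P·[1/(A₁E₁) + 1/(A₂E₂)].
|α₁ − α₂|·ΔT = 8.9×10⁻⁶ × 93 = 0.0008277.
1/(A₁E₁) + 1/(A₂E₂) = 1/(1675×106×10³) + 1/(675×200×10³) = 1.304×10⁻⁸ N⁻¹.
P = 0.0008277 / 1.304×10⁻⁸ = 63480 N = 63.48 kN.
σ_{titanium alloy} = P/A₁ = 63480/1675 = 37.9 MPa, compressive.

σ ≈ 37.9 MPa (compressive)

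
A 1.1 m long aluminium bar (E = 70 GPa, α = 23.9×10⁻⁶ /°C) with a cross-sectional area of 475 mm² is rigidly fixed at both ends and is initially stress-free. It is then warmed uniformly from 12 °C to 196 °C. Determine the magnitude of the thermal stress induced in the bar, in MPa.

σ ≈ 308 MPa (compressive)

The supports are rigid, so the total axial strain is zero. The restrained thermal strain is ε = αΔT = 23.9×10⁻⁶ × 184 = 4397.6×10⁻⁶.
Hence σ = E·αΔT = 70×10³ × 4397.6×10⁻⁶ = 307.8 MPa, compressive.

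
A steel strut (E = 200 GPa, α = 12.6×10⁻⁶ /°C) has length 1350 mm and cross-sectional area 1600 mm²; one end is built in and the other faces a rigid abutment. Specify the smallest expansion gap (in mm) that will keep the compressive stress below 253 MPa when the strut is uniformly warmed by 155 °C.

Free expansion if unrestrained: δ_free = αΔT L = 12.6×10⁻⁶ × 155 × 1350 = 2.637 mm.
At the allowable stress the elastic shortening the wall may impose is σL/E = 253 × 1350 / (200×10³) = 1.708 mm.
The gap must absorb the remainder: g_min = 2.637 − 1.708 = 0.9288 mm.

g ≈ 0.929 mm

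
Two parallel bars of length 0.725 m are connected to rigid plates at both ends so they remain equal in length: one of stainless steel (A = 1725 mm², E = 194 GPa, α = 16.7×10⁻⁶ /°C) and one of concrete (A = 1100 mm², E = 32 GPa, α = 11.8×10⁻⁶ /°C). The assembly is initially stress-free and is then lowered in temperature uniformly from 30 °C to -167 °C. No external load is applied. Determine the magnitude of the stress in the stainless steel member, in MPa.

σ ≈ 17.8 MPa (tensile)

Both members must finish at the same length. With the larger α, the stainless steel tends to over-contract; the plates restrain it, putting the stainless steel in tension and the concrete in compression. With no external load the two internal forces are equal and opposite, magnitude P.
Setting the final lengths equal and cancelling L: (α₁ − α₂)ΔT = P/(A₁E₁) + P/(A₂E₂).
|α₁ − α₂|·ΔT = 4.9×10⁻⁶ × 197 = 0.0009653.
1/(A₁E₁) + 1/(A₂E₂) = 1/(1725×194×10³) + 1/(1100×32×10³) = 3.14×10⁻⁸ N⁻¹.
So P = 0.0009653 / 3.14×10⁻⁸ = 30.74 kN.
σ_{stainless steel} = P/A₁ = 30740/1725 = 17.82 MPa, tensile.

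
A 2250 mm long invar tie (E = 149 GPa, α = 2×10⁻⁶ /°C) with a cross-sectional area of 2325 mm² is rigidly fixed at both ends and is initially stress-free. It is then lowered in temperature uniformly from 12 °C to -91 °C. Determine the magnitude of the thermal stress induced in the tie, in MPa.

With length fixed, the mechanical strain must cancel the thermal strain αΔT = 2×10⁻⁶ × 103 = 206×10⁻⁶.
σ = EαΔT = 149×10³ × 2×10⁻⁶ × 103 = 30.69 MPa (tensile; the tie is trying to contract).

σ ≈ 30.7 MPa (tensile)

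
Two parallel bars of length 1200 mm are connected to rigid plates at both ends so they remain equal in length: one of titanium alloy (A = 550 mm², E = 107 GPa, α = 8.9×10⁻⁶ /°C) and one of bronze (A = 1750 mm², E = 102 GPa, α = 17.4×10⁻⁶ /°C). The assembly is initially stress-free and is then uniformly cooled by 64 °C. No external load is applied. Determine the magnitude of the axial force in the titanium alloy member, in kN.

P ≈ 24.1 kN (compressive in the titanium alloy)

The bronze has the larger α, so on cooling it would change length more than the titanium alloy if both were free. The rigid plates force a common final length, so the bronze is put into tension and the titanium alloy into compression, with equal and opposite forces P (no external load).
Equating the net (thermal + elastic) strains gives |α₁ − α₂|·ΔT = P·[1/(A₁E₁) + 1/(A₂E₂)].
|α₁ − α₂|·ΔT = 8.5×10⁻⁶ × 64 = 0.000544.
1/(A₁E₁) + 1/(A₂E₂) = 1/(550×107×10³) + 1/(1750×102×10³) = 2.259×10⁻⁸ N⁻¹.
P = 0.000544 / 2.259×10⁻⁸ = 24080 N = 24.08 kN.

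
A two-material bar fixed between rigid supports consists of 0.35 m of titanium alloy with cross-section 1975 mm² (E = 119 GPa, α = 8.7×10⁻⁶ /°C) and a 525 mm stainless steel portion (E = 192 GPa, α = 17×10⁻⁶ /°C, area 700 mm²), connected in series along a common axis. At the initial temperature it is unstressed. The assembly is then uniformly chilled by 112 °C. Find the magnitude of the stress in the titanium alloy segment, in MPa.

Free thermal contraction of the whole bar: Σ αᵢΔT Lᵢ = 8.7×10⁻⁶×112×350 + 17×10⁻⁶×112×525 = 1.341 mm.
The rigid supports impose zero overall length change; the single axial force P common to all segments must satisfy P Σ Lᵢ/(AᵢEᵢ) = δ_free.
Σ Lᵢ/(AᵢEᵢ) = 350/(1975×119×10³) + 525/(700×192×10³) = 5.395×10⁻⁶ mm/N.
Hence P = δ_free / Σ(L/AE) = 1.341/5.395×10⁻⁶ = 248.5 kN (tensile).
σ_{titanium alloy} = P / A = 248500 / 1975 = 125.8 MPa.

σ ≈ 126 MPa (tensile)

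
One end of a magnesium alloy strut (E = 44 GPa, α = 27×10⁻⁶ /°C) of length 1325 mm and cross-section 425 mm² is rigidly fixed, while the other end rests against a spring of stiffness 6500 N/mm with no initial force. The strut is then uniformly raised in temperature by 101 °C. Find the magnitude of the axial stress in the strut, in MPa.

σ ≈ 37.8 MPa (compressive)

Free thermal expansion: δ_free = αΔT L = 27×10⁻⁶ × 101 × 1325 = 3.613 mm.
Let P be the compressive force at the spring. The strut shortens elastically by PL/(AE) and the spring compresses by P/k; together these equal δ_free.
So P = δ_free / [L/(AE) + 1/k] = 3.613 / [ 1325/(425×44×10³) + 1/(6500) ].
P = 3.613 / 0.0002247 = 16080 N.
σ = P/A = 16080/425 = 37.84 MPa.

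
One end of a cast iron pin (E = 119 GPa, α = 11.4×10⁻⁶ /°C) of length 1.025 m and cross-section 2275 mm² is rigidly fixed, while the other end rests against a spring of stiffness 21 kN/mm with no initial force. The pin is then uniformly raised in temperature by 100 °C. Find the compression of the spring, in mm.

δ ≈ 1.08 mm

If the spring were absent the pin would lengthen by αΔT L = 11.4×10⁻⁶ × 100 × 1025 = 1.168 mm.
With a force P in the spring, the elastic change of the pin is PL/(AE) and that of the spring is P/k; compatibility requires their sum to equal δ_free.
P [ L/(AE) + 1/k ] = δ_free → P [ 1025/(2275×119×10³) + 1/(21×10³) ] = 1.168.
P = 1.168 / 5.141×10⁻⁵ = 22730 N.
Spring compression = P/k = 22730/(21×10³) = 1.082 mm.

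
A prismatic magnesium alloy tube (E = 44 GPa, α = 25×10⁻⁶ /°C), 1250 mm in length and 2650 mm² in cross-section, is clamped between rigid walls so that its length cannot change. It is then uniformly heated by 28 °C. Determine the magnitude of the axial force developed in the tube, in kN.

Full restraint means ε = 0, so the stress is σ = EαΔT = 44×10³ × 25×10⁻⁶ × 28 = 30.8 MPa.
Then P = σA = 30.8 × 2650 mm² = 81.62 kN, compressive.

P ≈ 81.6 kN (compressive)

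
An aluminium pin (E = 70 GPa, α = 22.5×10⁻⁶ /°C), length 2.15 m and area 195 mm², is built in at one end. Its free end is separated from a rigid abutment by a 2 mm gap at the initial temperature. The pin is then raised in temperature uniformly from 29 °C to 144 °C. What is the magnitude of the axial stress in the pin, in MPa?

σ ≈ 116 MPa (compressive)

Free thermal elongation = αΔT L = 22.5×10⁻⁶ × 115 × 2150 = 5.563 mm.
After closing the 2 mm clearance, 5.563 − 2 = 3.563 mm of expansion remains to be suppressed by the wall.
That suppressed elongation corresponds to σ = E·Δ/L = 70×10³ × 3.563/2150 = 116 MPa.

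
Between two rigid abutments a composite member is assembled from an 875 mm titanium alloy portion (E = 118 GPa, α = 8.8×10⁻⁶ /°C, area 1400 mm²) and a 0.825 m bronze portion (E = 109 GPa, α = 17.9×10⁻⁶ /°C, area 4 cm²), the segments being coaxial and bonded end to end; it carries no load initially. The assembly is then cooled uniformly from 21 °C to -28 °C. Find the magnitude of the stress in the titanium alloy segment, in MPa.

σ ≈ 32.5 MPa (tensile)

If the supports were absent, the total length change would be Σ αᵢΔT Lᵢ = 8.8×10⁻⁶×49×875 + 17.9×10⁻⁶×49×825 = 1.101 mm.
Since the ends are fixed, an axial force P builds up, equal in every segment, with P · Σ Lᵢ/(AᵢEᵢ) = δ_free.
Σ Lᵢ/(AᵢEᵢ) = 875/(1400×118×10³) + 825/(400×109×10³) = 2.422×10⁻⁵ mm/N.
P = 1.101 / 2.422×10⁻⁵ = 45460 N = 45.46 kN, tensile.
σ_{titanium alloy} = P / A = 45460 / 1400 = 32.47 MPa.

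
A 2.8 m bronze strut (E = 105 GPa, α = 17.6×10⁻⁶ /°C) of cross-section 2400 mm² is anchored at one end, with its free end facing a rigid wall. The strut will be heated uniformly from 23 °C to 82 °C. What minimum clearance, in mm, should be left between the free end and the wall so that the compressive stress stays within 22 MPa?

g ≈ 2.32 mm

Free expansion if unrestrained: δ_free = αΔT L = 17.6×10⁻⁶ × 59 × 2800 = 2.908 mm.
A stress of 22 MPa corresponds to the wall pushing the strut back by σL/E = 22×2800/(105×10³) = 0.5867 mm.
So the gap has to take up the difference, g_min = δ_free − σL/E = 2.908 − 0.5867 = 2.321 mm.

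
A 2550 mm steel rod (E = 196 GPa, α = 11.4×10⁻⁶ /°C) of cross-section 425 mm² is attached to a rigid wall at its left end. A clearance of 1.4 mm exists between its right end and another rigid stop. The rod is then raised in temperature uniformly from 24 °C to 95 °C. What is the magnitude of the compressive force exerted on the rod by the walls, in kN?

If the wall were absent the rod would grow by αΔT L = 11.4×10⁻⁶ × 71 × 2550 = 2.064 mm.
After closing the 1.4 mm clearance, 2.064 − 1.4 = 0.664 mm of expansion remains to be suppressed by the wall.
Compatibility: PL/(AE) = 0.664 mm, so σ = P/A = E × (0.664/2550) = 51.03 MPa.
Force on the wall = σA = 51.03 × 425 mm² = 21.69 kN.

P ≈ 21.7 kN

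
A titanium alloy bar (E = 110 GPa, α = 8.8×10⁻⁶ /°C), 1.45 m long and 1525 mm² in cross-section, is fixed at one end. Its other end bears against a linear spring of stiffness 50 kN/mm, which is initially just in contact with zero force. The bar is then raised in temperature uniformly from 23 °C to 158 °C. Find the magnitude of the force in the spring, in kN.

If the spring were absent the bar would lengthen by αΔT L = 8.8×10⁻⁶ × 135 × 1450 = 1.723 mm.
With a force P in the spring, the elastic change of the bar is PL/(AE) and that of the spring is P/k; compatibility requires their sum to equal δ_free.
P [ L/(AE) + 1/k ] = δ_free → P [ 1450/(1525×110×10³) + 1/(50×10³) ] = 1.723.
P = 1.723 / 2.864×10⁻⁵ = 60140 N.

P ≈ 60.1 kN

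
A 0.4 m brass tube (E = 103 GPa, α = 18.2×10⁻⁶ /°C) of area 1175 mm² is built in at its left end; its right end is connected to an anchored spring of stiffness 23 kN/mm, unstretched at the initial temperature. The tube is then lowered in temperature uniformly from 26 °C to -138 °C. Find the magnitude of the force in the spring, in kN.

If the spring were absent the tube would shorten by αΔT L = 18.2×10⁻⁶ × 164 × 400 = 1.194 mm.
With a force P in the spring, the elastic change of the tube is PL/(AE) and that of the spring is P/k; compatibility requires their sum to equal δ_free.
So P = δ_free / [L/(AE) + 1/k] = 1.194 / [ 400/(1175×103×10³) + 1/(23×10³) ].
P = 1.194 / 4.678×10⁻⁵ = 25520 N.

P ≈ 25.5 kN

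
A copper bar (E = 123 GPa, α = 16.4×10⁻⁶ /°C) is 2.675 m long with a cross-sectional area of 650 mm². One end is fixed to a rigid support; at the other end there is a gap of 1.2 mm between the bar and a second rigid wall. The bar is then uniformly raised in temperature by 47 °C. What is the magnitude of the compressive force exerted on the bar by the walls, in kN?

Unrestrained expansion: δ_free = αΔT L = 16.4×10⁻⁶ × 47 × 2675 = 2.062 mm.
This exceeds the 1.2 mm gap, so the wall pushes back. The portion of expansion that must be recovered elastically is δ_free − gap = 2.062 − 1.2 = 0.8619 mm.
Compatibility: PL/(AE) = 0.8619 mm, so σ = P/A = E × (0.8619/2675) = 39.63 MPa.
P = σA = 39.63 × 650 = 25.76 kN.

P ≈ 25.8 kN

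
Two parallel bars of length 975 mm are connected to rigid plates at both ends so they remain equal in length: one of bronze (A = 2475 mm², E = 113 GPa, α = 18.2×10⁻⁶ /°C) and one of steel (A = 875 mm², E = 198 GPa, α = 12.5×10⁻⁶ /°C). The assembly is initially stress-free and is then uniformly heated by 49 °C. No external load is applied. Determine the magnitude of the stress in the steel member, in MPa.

Both members must finish at the same length. With the larger α, the bronze tends to over-expand; the plates restrain it, putting the bronze in compression and the steel in tension. With no external load the two internal forces are equal and opposite, magnitude P.
Equating the net (thermal + elastic) strains gives |α₁ − α₂|·ΔT = P·[1/(A₁E₁) + 1/(A₂E₂)].
|α₁ − α₂|·ΔT = 5.7×10⁻⁶ × 49 = 0.0002793.
1/(A₁E₁) + 1/(A₂E₂) = 1/(2475×113×10³) + 1/(875×198×10³) = 9.348×10⁻⁹ N⁻¹.
P = 0.0002793 / 9.348×10⁻⁹ = 29880 N = 29.88 kN.
σ_{steel} = P/A₂ = 29880/875 = 34.15 MPa, tensile.

σ ≈ 34.1 MPa (tensile)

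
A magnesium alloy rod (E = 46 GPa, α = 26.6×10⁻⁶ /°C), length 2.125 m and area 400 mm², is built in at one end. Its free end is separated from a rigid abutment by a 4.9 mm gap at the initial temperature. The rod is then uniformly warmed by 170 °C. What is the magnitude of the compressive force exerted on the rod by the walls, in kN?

P ≈ 40.8 kN

Unrestrained expansion: δ_free = αΔT L = 26.6×10⁻⁶ × 170 × 2125 = 9.609 mm.
After closing the 4.9 mm clearance, 9.609 − 4.9 = 4.709 mm of expansion remains to be suppressed by the wall.
Compatibility: PL/(AE) = 4.709 mm, so σ = P/A = E × (4.709/2125) = 101.9 MPa.
Force on the wall = σA = 101.9 × 400 mm² = 40.78 kN.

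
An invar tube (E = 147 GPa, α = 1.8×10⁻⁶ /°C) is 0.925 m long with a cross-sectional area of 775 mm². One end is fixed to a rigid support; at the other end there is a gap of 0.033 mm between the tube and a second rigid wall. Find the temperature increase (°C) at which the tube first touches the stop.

ΔT ≈ 19.8 °C

Contact occurs when the free expansion equals the gap: αΔT L = 0.033 mm.
So ΔT = g/(αL) = 0.033/(1.8×10⁻⁶ × 925) = 19.82 °C.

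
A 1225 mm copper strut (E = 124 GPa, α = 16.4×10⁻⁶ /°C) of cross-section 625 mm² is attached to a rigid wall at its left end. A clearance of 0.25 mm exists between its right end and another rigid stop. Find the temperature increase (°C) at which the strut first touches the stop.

Contact occurs when the free expansion equals the gap: αΔT L = 0.25 mm.
ΔT = 0.25 / (16.4×10⁻⁶ × 1225) = 12.44 °C.

ΔT ≈ 12.4 °C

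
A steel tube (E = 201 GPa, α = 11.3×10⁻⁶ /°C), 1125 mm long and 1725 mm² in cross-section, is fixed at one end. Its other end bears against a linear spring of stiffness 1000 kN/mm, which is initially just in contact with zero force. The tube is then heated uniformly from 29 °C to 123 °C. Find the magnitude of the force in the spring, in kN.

The unrestrained thermal change is αΔT L = 11.3×10⁻⁶ × 94 × 1125 = 1.195 mm.
With a force P in the spring, the elastic change of the tube is PL/(AE) and that of the spring is P/k; compatibility requires their sum to equal δ_free.
So P = δ_free / [L/(AE) + 1/k] = 1.195 / [ 1125/(1725×201×10³) + 1/(1000×10³) ].
P = 1.195 / 4.245×10⁻⁶ = 281500 N.

P ≈ 282 kN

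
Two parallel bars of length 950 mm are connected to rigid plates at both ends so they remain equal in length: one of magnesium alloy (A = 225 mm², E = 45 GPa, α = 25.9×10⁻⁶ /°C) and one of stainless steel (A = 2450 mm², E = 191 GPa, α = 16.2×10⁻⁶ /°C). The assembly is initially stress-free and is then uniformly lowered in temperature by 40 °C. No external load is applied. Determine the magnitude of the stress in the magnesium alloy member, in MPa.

Equilibrium of a rigid end plate with no external load gives equal and opposite internal forces ±P in the two members. Since α_{magnesium alloy} > α_{stainless steel}, cooling drives the magnesium alloy into tension and the stainless steel into compression.
Compatibility of the two members (thermal + elastic change equal): (α₁ − α₂)ΔT = P·[1/(A₁E₁) + 1/(A₂E₂)].
|α₁ − α₂|·ΔT = 9.7×10⁻⁶ × 40 = 0.000388.
1/(A₁E₁) + 1/(A₂E₂) = 1/(225×45×10³) + 1/(2450×191×10³) = 1.009×10⁻⁷ N⁻¹.
So P = 0.000388 / 1.009×10⁻⁷ = 3.845 kN.
σ_{magnesium alloy} = P/A₁ = 3845/225 = 17.09 MPa, tensile.

σ ≈ 17.1 MPa (tensile)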